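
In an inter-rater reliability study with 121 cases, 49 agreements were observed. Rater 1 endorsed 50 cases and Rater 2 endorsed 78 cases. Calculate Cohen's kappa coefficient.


P_o = 49/121 = 0.404959
P_e = (50*78 + 71*43) / 14641 = 0.474899
kappa = (P_o - P_e) / (1 - P_e)
kappa = (0.404959 - 0.474899) / (1 - 0.474899)
kappa = -0.1332

-0.1332


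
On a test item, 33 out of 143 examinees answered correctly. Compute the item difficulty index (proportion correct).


Item difficulty p = number correct / total examinees
p = 33 / 143
p = 0.2308

0.2308


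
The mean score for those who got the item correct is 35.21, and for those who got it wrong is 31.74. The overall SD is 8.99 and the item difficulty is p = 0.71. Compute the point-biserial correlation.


q = 1 - p = 0.29
rpb = ((M1 - M0) / SD) * sqrt(p * q)
rpb = ((35.21 - 31.74) / 8.99) * sqrt(0.71 * 0.29)
rpb = 0.1751

0.1751


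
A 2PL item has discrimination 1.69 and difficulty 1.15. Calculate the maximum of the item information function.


For 2PL, max info at theta = b = 1.15
I_max = a^2 / 4 = 1.69^2 / 4
= 2.8561 / 4
I_max = 0.714

0.714


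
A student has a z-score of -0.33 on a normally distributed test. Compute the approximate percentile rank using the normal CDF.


CDF(z) = 0.5 * (1 + erf(z/sqrt(2)))
erf(-0.2333) = -0.2586
CDF = 0.3707
Percentile rank = 0.3707 * 100 = 37.07

37.07


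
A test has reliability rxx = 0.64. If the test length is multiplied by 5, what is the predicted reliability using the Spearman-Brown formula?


r_new = (n * rxx) / (1 + (n-1) * rxx)
r_new = (5 * 0.64) / (1 + 4 * 0.64)
r_new = 3.2 / 3.56
r_new = 0.8989

0.8989


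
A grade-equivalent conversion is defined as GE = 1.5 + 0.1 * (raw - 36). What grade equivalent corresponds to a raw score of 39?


raw - median = 39 - 36 = 3
slope * diff = 0.1 * 3 = 0.3
GE = 1.5 + 0.3
GE = 1.8

1.8


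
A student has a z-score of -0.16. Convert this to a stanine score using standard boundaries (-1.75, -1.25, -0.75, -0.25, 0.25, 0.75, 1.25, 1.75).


Stanine boundaries: [-1.75, -1.25, -0.75, -0.25, 0.25, 0.75, 1.25, 1.75]
z = -0.16
Check each boundary:
  z >= -1.75 -> could be stanine 2
  z >= -1.25 -> could be stanine 3
  z >= -0.75 -> could be stanine 4
  z >= -0.25 -> could be stanine 5
  z < 0.25
  z < 0.75
  z < 1.25
  z < 1.75
Highest qualifying boundary gives stanine = 5

5


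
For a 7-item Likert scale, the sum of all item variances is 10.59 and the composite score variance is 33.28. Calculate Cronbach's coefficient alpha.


alpha = (k/(k-1)) * (1 - sum(si^2)/s_total^2)
= (7/6) * (1 - 10.59/33.28)
alpha = 0.7954

0.7954


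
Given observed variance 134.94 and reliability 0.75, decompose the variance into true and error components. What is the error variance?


var_true = rxx * var_obs = 0.75 * 134.94 = 101.205
var_error = var_obs - var_true
var_error = 134.94 - 101.205
var_error = 33.735

33.735


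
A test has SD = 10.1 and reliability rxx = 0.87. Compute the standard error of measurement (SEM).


SEM = SD * sqrt(1 - rxx)
SEM = 10.1 * sqrt(1 - 0.87)
SEM = 10.1 * sqrt(0.13) = 10.1 * 0.360555
SEM = 3.6416

3.6416


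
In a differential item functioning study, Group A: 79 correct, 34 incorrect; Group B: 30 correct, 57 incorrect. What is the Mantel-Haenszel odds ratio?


Odds_A = 79/34 = 2.3235
Odds_B = 30/57 = 0.5263
OR = Odds_A / Odds_B = 2.3235 / 0.5263
Exactly, OR = (79 * 57) / (34 * 30) = 4503 / 1020
OR = 4.4147

4.4147


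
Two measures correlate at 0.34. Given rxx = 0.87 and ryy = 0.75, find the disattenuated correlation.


r_corrected = rxy / sqrt(rxx * ryy)
= 0.34 / sqrt(0.87 * 0.75)
= 0.34 / sqrt(0.6525)
= 0.34 / 0.807775
r_corrected = 0.4209

0.4209


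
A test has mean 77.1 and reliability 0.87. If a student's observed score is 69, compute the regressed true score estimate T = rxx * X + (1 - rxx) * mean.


T_est = rxx * X + (1 - rxx) * mean
T_est = 0.87 * 69 + 0.13 * 77.1
T_est = 60.03 + 10.023
T_est = 70.053

70.053


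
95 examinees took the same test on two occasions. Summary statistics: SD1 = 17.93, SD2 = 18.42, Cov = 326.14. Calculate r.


r = cov(X,Y) / (SD_X * SD_Y)
r = 326.14 / (17.93 * 18.42)
r = 326.14 / 330.2706
r = 0.9875

0.9875


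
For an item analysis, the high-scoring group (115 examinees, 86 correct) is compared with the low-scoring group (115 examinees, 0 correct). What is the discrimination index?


p_upper = 86/115 = 0.7478
p_lower = 0/115 = 0.0
D = 0.7478 - 0.0 = 0.7478

0.7478


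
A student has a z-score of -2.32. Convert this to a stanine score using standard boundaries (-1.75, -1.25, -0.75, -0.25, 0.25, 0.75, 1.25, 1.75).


Stanine boundaries: [-1.75, -1.25, -0.75, -0.25, 0.25, 0.75, 1.25, 1.75]
z = -2.32
Check each boundary:
  z < -1.75
  z < -1.25
  z < -0.75
  z < -0.25
  z < 0.25
  z < 0.75
  z < 1.25
  z < 1.75
Highest qualifying boundary gives stanine = 1

1


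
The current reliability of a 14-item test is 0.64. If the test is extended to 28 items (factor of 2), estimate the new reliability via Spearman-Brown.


r_new = (n * rxx) / (1 + (n-1) * rxx)
r_new = (2 * 0.64) / (1 + 1 * 0.64)
r_new = 1.28 / 1.64
r_new = 0.7805

0.7805


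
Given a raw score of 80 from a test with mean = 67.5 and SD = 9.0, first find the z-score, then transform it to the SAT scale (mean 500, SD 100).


z = (X - mean) / SD = (80 - 67.5) / 9.0
z = 12.5 / 9.0
z = 1.3889
SAT-scale = SAT = 500 + 100z
Carry z at full precision (z = 12.5 / 9.0) into the conversion:
SAT-scale = 500 + 100 * (12.5 / 9.0) = 500 + 1250 / 9.0
SAT-scale = 500 + 138.8889
SAT-scale = 638.8889

638.8889


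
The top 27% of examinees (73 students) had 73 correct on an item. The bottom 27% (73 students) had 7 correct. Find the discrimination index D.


p_upper = 73/73 = 1.0
p_lower = 7/73 = 0.0959
D = 1.0 - 0.0959 = 0.9041

0.9041


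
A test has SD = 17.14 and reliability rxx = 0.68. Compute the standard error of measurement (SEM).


SEM = SD * sqrt(1 - rxx)
SEM = 17.14 * sqrt(1 - 0.68)
SEM = 17.14 * sqrt(0.32) = 17.14 * 0.565685
SEM = 9.6958

9.6958


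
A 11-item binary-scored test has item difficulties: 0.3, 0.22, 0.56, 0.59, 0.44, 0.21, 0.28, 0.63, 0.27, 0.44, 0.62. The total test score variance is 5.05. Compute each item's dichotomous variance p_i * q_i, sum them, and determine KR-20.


For each item, compute p_i * q_i:
  Item 1: 0.3 * 0.7 = 0.21
  Item 2: 0.22 * 0.78 = 0.1716
  Item 3: 0.56 * 0.44 = 0.2464
  Item 4: 0.59 * 0.41 = 0.2419
  Item 5: 0.44 * 0.56 = 0.2464
  Item 6: 0.21 * 0.79 = 0.1659
  Item 7: 0.28 * 0.72 = 0.2016
  Item 8: 0.63 * 0.37 = 0.2331
  Item 9: 0.27 * 0.73 = 0.1971
  Item 10: 0.44 * 0.56 = 0.2464
  Item 11: 0.62 * 0.38 = 0.2356
Sum(p_i * q_i) = 0.21 + 0.1716 + 0.2464 + 0.2419 + 0.2464 + 0.1659 + 0.2016 + 0.2331 + 0.1971 + 0.2464 + 0.2356 = 2.396
KR-20 = (k/(k-1)) * (1 - Sum(p_i*q_i) / Var_total)
= (11/10) * (1 - 2.396/5.05)
= 1.1 * 0.5255
KR-20 = 0.5781

0.5781


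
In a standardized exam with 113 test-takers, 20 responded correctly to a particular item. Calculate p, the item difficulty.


Item difficulty p = number correct / total examinees
p = 20 / 113
p = 0.177

0.177


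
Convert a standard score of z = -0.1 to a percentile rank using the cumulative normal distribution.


CDF(z) = 0.5 * (1 + erf(z/sqrt(2)))
erf(-0.0707) = -0.0797
CDF = 0.4602
Percentile rank = 0.4602 * 100 = 46.02

46.02


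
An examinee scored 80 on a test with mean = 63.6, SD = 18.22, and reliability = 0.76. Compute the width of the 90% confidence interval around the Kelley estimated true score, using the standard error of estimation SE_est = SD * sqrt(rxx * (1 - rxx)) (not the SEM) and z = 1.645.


True score estimate = 0.76*80 + 0.24*63.6 = 76.064
SE_est = SD * sqrt(rxx * (1 - rxx)) = 18.22 * sqrt(0.76 * 0.24) = 18.22 * sqrt(0.1824) = 7.781455
CI = T_est +/- z * SE_est, so width = 2 * z * SE_est = 2 * 1.645 * 7.781455
Width = 25.601

25.601


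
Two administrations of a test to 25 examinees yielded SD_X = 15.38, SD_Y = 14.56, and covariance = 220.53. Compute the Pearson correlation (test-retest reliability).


r = cov(X,Y) / (SD_X * SD_Y)
r = 220.53 / (15.38 * 14.56)
r = 220.53 / 223.9328
r = 0.9848

0.9848


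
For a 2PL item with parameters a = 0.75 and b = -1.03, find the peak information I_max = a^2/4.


For 2PL, max info at theta = b = -1.03
I_max = a^2 / 4 = 0.75^2 / 4
= 0.5625 / 4
I_max = 0.1406

0.1406


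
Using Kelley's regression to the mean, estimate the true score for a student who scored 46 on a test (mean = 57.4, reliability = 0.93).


T_est = rxx * X + (1 - rxx) * mean
T_est = 0.93 * 46 + 0.07 * 57.4
T_est = 42.78 + 4.018
T_est = 46.798

46.798


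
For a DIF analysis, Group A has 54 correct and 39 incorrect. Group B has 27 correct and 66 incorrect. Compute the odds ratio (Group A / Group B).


Odds_A = 54/39 = 1.3846
Odds_B = 27/66 = 0.4091
OR = Odds_A / Odds_B = 1.3846 / 0.4091
Exactly, OR = (54 * 66) / (39 * 27) = 3564 / 1053
OR = 3.3846

3.3846


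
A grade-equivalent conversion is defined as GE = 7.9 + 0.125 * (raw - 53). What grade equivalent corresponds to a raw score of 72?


raw - median = 72 - 53 = 19
slope * diff = 0.125 * 19 = 2.375
GE = 7.9 + 2.375
GE = 10.275

10.275


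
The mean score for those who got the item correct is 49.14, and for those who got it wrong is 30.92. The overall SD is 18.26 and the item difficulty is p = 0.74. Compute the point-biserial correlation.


q = 1 - p = 0.26
rpb = ((M1 - M0) / SD) * sqrt(p * q)
rpb = ((49.14 - 30.92) / 18.26) * sqrt(0.74 * 0.26)
rpb = 0.4377

0.4377


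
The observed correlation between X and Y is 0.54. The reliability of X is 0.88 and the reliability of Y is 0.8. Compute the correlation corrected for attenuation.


r_corrected = rxy / sqrt(rxx * ryy)
= 0.54 / sqrt(0.88 * 0.8)
= 0.54 / sqrt(0.704)
= 0.54 / 0.839047
r_corrected = 0.6436

0.6436


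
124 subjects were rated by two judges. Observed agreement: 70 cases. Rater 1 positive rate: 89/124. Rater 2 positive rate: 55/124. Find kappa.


P_o = 70/124 = 0.564516
P_e = (89*55 + 35*69) / 15376 = 0.475416
kappa = (P_o - P_e) / (1 - P_e)
kappa = (0.564516 - 0.475416) / (1 - 0.475416)
kappa = 0.1698

0.1698


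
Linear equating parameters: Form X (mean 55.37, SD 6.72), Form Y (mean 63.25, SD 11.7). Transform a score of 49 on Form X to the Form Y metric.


slope = SD_Y / SD_X = 11.7 / 6.72 ~ 1.7411
intercept = mean_Y - slope * mean_X = 63.25 - (11.7 / 6.72) * 55.37 ~ -33.1531
Y = slope * X + intercept. To avoid rounding drift from the rounded slope/intercept, evaluate the equivalent form Y = mean_Y + SD_Y * (X - mean_X) / SD_X at full precision:
Y = 63.25 + 11.7 * (49 - 55.37) / 6.72
Y = 63.25 - 11.7 * 6.37 / 6.72
Y = 63.25 - 74.529 / 6.72
Y = 63.25 - 11.0906
Y = 52.1594

52.1594


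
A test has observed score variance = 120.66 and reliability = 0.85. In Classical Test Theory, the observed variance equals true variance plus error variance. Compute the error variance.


var_true = rxx * var_obs = 0.85 * 120.66 = 102.561
var_error = var_obs - var_true
var_error = 120.66 - 102.561
var_error = 18.099

18.099


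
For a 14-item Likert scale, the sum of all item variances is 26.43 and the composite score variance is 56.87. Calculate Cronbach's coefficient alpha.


alpha = (k/(k-1)) * (1 - sum(si^2)/s_total^2)
= (14/13) * (1 - 26.43/56.87)
alpha = 0.5764

0.5764


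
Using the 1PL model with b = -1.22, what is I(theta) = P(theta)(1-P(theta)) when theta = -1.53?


P = 1/(1+exp(-(-1.53--1.22))) = 0.4231
I = P*(1-P) = 0.4231 * 0.5769
I = 0.2441

0.2441


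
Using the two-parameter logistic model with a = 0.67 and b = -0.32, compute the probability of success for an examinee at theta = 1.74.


a*(theta - b) = 0.67 * (1.74 - -0.32) = 1.3802
exp(-1.3802) = 0.2515
P = 1 / (1 + 0.2515)
P = 0.799

0.799


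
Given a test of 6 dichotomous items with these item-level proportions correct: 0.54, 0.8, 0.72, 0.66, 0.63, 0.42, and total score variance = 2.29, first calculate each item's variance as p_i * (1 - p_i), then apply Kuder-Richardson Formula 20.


For each item, compute p_i * q_i:
  Item 1: 0.54 * 0.46 = 0.2484
  Item 2: 0.8 * 0.2 = 0.16
  Item 3: 0.72 * 0.28 = 0.2016
  Item 4: 0.66 * 0.34 = 0.2244
  Item 5: 0.63 * 0.37 = 0.2331
  Item 6: 0.42 * 0.58 = 0.2436
Sum(p_i * q_i) = 0.2484 + 0.16 + 0.2016 + 0.2244 + 0.2331 + 0.2436 = 1.3111
KR-20 = (k/(k-1)) * (1 - Sum(p_i*q_i) / Var_total)
= (6/5) * (1 - 1.3111/2.29)
= 1.2 * 0.4275
KR-20 = 0.513

0.513


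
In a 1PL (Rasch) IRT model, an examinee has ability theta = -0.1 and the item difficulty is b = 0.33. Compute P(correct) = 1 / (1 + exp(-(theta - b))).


theta - b = -0.1 - 0.33 = -0.43
exp(-(theta - b)) = exp(0.43) = 1.5373
P = 1 / (1 + 1.5373)
P = 0.3941

0.3941


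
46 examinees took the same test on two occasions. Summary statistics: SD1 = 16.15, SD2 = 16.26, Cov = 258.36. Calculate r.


r = cov(X,Y) / (SD_X * SD_Y)
r = 258.36 / (16.15 * 16.26)
r = 258.36 / 262.599
r = 0.9839

0.9839


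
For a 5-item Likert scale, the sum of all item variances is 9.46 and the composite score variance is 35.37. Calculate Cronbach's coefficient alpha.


alpha = (k/(k-1)) * (1 - sum(si^2)/s_total^2)
= (5/4) * (1 - 9.46/35.37)
alpha = 0.9157

0.9157


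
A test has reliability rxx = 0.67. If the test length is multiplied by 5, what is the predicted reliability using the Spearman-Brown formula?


r_new = (n * rxx) / (1 + (n-1) * rxx)
r_new = (5 * 0.67) / (1 + 4 * 0.67)
r_new = 3.35 / 3.68
r_new = 0.9103

0.9103


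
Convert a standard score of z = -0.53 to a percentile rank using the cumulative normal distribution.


CDF(z) = 0.5 * (1 + erf(z/sqrt(2)))
erf(-0.3748) = -0.4039
CDF = 0.2981
Percentile rank = 0.2981 * 100 = 29.81

29.81


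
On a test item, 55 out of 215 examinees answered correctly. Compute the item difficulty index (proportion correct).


Item difficulty p = number correct / total examinees
p = 55 / 215
p = 0.2558

0.2558


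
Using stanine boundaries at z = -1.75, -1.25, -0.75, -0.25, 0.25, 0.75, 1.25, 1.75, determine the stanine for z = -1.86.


Stanine boundaries: [-1.75, -1.25, -0.75, -0.25, 0.25, 0.75, 1.25, 1.75]
z = -1.86
Check each boundary:
  z < -1.75
  z < -1.25
  z < -0.75
  z < -0.25
  z < 0.25
  z < 0.75
  z < 1.25
  z < 1.75
Highest qualifying boundary gives stanine = 1

1


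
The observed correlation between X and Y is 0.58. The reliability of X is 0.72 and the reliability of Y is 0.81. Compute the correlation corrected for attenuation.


r_corrected = rxy / sqrt(rxx * ryy)
= 0.58 / sqrt(0.72 * 0.81)
= 0.58 / sqrt(0.5832)
= 0.58 / 0.763675
r_corrected = 0.7595

0.7595


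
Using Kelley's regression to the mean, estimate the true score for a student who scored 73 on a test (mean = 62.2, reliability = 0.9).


T_est = rxx * X + (1 - rxx) * mean
T_est = 0.9 * 73 + 0.1 * 62.2
T_est = 65.7 + 6.22
T_est = 71.92

71.92


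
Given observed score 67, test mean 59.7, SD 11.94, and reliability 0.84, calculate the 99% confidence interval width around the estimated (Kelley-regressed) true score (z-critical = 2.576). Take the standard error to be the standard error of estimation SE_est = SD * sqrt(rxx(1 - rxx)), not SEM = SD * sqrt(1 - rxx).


True score estimate = 0.84*67 + 0.16*59.7 = 65.832
SE_est = SD * sqrt(rxx * (1 - rxx)) = 11.94 * sqrt(0.84 * 0.16) = 11.94 * sqrt(0.1344) = 4.377276
CI = T_est +/- z * SE_est, so width = 2 * z * SE_est = 2 * 2.576 * 4.377276
Width = 22.5517

22.5517


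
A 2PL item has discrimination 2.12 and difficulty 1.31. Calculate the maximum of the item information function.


For 2PL, max info at theta = b = 1.31
I_max = a^2 / 4 = 2.12^2 / 4
= 4.4944 / 4
I_max = 1.1236

1.1236


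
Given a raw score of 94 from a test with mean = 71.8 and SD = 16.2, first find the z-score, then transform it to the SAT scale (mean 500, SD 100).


z = (X - mean) / SD = (94 - 71.8) / 16.2
z = 22.2 / 16.2
z = 1.3704
SAT-scale = SAT = 500 + 100z
Carry z at full precision (z = 22.2 / 16.2) into the conversion:
SAT-scale = 500 + 100 * (22.2 / 16.2) = 500 + 2220 / 16.2
SAT-scale = 500 + 137.037
SAT-scale = 637.037

637.037


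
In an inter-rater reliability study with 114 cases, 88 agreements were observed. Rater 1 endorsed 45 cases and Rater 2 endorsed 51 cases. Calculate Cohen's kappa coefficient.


P_o = 88/114 = 0.77193
P_e = (45*51 + 69*63) / 12996 = 0.51108
kappa = (P_o - P_e) / (1 - P_e)
kappa = (0.77193 - 0.51108) / (1 - 0.51108)
kappa = 0.5335

0.5335


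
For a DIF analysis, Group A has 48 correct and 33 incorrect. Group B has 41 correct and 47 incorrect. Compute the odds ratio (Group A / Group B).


Odds_A = 48/33 = 1.4545
Odds_B = 41/47 = 0.8723
OR = Odds_A / Odds_B = 1.4545 / 0.8723
Exactly, OR = (48 * 47) / (33 * 41) = 2256 / 1353
OR = 1.6674

1.6674


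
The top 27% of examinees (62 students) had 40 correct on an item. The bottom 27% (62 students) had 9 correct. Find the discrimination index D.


p_upper = 40/62 = 0.6452
p_lower = 9/62 = 0.1452
D = 0.6452 - 0.1452 = 0.5

0.5


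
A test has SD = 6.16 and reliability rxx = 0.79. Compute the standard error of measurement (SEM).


SEM = SD * sqrt(1 - rxx)
SEM = 6.16 * sqrt(1 - 0.79)
SEM = 6.16 * sqrt(0.21) = 6.16 * 0.458258
SEM = 2.8229

2.8229


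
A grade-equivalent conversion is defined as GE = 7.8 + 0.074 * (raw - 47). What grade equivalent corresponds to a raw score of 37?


raw - median = 37 - 47 = -10
slope * diff = 0.074 * -10 = -0.74
GE = 7.8 + -0.74
GE = 7.06

7.06


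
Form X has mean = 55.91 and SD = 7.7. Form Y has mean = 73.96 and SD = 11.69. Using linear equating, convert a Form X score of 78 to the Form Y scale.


slope = SD_Y / SD_X = 11.69 / 7.7 ~ 1.5182
intercept = mean_Y - slope * mean_X = 73.96 - (11.69 / 7.7) * 55.91 ~ -10.9215
Y = slope * X + intercept. To avoid rounding drift from the rounded slope/intercept, evaluate the equivalent form Y = mean_Y + SD_Y * (X - mean_X) / SD_X at full precision:
Y = 73.96 + 11.69 * (78 - 55.91) / 7.7
Y = 73.96 + 11.69 * 22.09 / 7.7
Y = 73.96 + 258.2321 / 7.7
Y = 73.96 + 33.5366
Y = 107.4966

107.4966


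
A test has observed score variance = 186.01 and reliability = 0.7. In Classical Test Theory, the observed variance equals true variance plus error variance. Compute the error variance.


var_true = rxx * var_obs = 0.7 * 186.01 = 130.207
var_error = var_obs - var_true
var_error = 186.01 - 130.207
var_error = 55.803

55.803


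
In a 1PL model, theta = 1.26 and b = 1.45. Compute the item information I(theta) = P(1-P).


P = 1/(1+exp(-(1.26-1.45))) = 0.4526
I = P*(1-P) = 0.4526 * 0.5474
I = 0.2478

0.2478


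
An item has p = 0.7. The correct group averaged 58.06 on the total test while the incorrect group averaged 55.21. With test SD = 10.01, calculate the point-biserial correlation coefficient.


q = 1 - p = 0.3
rpb = ((M1 - M0) / SD) * sqrt(p * q)
rpb = ((58.06 - 55.21) / 10.01) * sqrt(0.7 * 0.3)
rpb = 0.1305

0.1305


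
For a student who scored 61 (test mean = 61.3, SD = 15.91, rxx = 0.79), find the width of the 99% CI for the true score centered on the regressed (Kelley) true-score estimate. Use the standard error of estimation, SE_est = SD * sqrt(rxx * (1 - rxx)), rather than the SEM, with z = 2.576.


True score estimate = 0.79*61 + 0.21*61.3 = 61.063
SE_est = SD * sqrt(rxx * (1 - rxx)) = 15.91 * sqrt(0.79 * 0.21) = 15.91 * sqrt(0.1659) = 6.480274
CI = T_est +/- z * SE_est, so width = 2 * z * SE_est = 2 * 2.576 * 6.480274
Width = 33.3864

33.3864


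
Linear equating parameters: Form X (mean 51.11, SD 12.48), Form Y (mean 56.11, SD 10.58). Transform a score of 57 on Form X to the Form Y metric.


slope = SD_Y / SD_X = 10.58 / 12.48 ~ 0.8478
intercept = mean_Y - slope * mean_X = 56.11 - (10.58 / 12.48) * 51.11 ~ 12.7812
Y = slope * X + intercept. To avoid rounding drift from the rounded slope/intercept, evaluate the equivalent form Y = mean_Y + SD_Y * (X - mean_X) / SD_X at full precision:
Y = 56.11 + 10.58 * (57 - 51.11) / 12.48
Y = 56.11 + 10.58 * 5.89 / 12.48
Y = 56.11 + 62.3162 / 12.48
Y = 56.11 + 4.9933
Y = 61.1033

61.1033


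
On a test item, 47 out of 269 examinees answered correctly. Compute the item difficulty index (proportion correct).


Item difficulty p = number correct / total examinees
p = 47 / 269
p = 0.1747

0.1747


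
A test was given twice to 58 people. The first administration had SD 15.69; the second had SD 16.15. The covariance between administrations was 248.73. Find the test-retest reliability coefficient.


r = cov(X,Y) / (SD_X * SD_Y)
r = 248.73 / (15.69 * 16.15)
r = 248.73 / 253.3935
r = 0.9816

0.9816


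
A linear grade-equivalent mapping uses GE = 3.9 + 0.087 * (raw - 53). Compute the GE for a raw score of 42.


raw - median = 42 - 53 = -11
slope * diff = 0.087 * -11 = -0.957
GE = 3.9 + -0.957
GE = 2.943

2.943


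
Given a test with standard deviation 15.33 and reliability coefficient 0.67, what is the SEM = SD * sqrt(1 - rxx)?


SEM = SD * sqrt(1 - rxx)
SEM = 15.33 * sqrt(1 - 0.67)
SEM = 15.33 * sqrt(0.33) = 15.33 * 0.574456
SEM = 8.8064

8.8064


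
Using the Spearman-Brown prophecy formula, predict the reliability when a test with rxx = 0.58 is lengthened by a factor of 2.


r_new = (n * rxx) / (1 + (n-1) * rxx)
r_new = (2 * 0.58) / (1 + 1 * 0.58)
r_new = 1.16 / 1.58
r_new = 0.7342

0.7342


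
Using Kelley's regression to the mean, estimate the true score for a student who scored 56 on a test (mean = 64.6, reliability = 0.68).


T_est = rxx * X + (1 - rxx) * mean
T_est = 0.68 * 56 + 0.32 * 64.6
T_est = 38.08 + 20.672
T_est = 58.752

58.752


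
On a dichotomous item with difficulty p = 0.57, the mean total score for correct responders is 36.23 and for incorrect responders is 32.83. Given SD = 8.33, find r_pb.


q = 1 - p = 0.43
rpb = ((M1 - M0) / SD) * sqrt(p * q)
rpb = ((36.23 - 32.83) / 8.33) * sqrt(0.57 * 0.43)
rpb = 0.2021

0.2021


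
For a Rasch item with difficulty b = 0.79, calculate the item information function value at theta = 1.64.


P = 1/(1+exp(-(1.64-0.79))) = 0.7006
I = P*(1-P) = 0.7006 * 0.2994
I = 0.2098

0.2098


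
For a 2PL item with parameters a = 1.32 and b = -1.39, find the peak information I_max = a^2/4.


For 2PL, max info at theta = b = -1.39
I_max = a^2 / 4 = 1.32^2 / 4
= 1.7424 / 4
I_max = 0.4356

0.4356


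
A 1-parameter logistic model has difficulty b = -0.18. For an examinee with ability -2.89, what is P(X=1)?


theta - b = -2.89 - -0.18 = -2.71
exp(-(theta - b)) = exp(2.71) = 15.0293
P = 1 / (1 + 15.0293)
P = 0.0624

0.0624


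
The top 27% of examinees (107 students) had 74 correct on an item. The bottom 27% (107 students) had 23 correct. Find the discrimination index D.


p_upper = 74/107 = 0.6916
p_lower = 23/107 = 0.215
D = 0.6916 - 0.215 = 0.4766

0.4766


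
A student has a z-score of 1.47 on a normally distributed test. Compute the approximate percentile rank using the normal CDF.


CDF(z) = 0.5 * (1 + erf(z/sqrt(2)))
erf(1.0394) = 0.8584
CDF = 0.9292
Percentile rank = 0.9292 * 100 = 92.92

92.92


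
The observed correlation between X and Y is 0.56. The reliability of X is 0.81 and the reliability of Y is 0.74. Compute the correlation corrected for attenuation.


r_corrected = rxy / sqrt(rxx * ryy)
= 0.56 / sqrt(0.81 * 0.74)
= 0.56 / sqrt(0.5994)
= 0.56 / 0.774209
r_corrected = 0.7233

0.7233


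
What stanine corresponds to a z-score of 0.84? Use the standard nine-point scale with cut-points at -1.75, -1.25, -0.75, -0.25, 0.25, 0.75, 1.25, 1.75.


Stanine boundaries: [-1.75, -1.25, -0.75, -0.25, 0.25, 0.75, 1.25, 1.75]
z = 0.84
Check each boundary:
  z >= -1.75 -> could be stanine 2
  z >= -1.25 -> could be stanine 3
  z >= -0.75 -> could be stanine 4
  z >= -0.25 -> could be stanine 5
  z >= 0.25 -> could be stanine 6
  z >= 0.75 -> could be stanine 7
  z < 1.25
  z < 1.75
Highest qualifying boundary gives stanine = 7

7


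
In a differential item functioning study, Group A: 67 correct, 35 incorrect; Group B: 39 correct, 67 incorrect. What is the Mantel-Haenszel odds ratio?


Odds_A = 67/35 = 1.9143
Odds_B = 39/67 = 0.5821
OR = Odds_A / Odds_B = 1.9143 / 0.5821
Exactly, OR = (67 * 67) / (35 * 39) = 4489 / 1365
OR = 3.2886

3.2886


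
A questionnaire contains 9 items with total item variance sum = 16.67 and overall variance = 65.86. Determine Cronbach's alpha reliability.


alpha = (k/(k-1)) * (1 - sum(si^2)/s_total^2)
= (9/8) * (1 - 16.67/65.86)
alpha = 0.8402

0.8402


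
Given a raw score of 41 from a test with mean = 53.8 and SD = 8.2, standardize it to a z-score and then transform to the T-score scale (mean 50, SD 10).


z = (X - mean) / SD = (41 - 53.8) / 8.2
z = -12.8 / 8.2
z = -1.561
T-score = T = 50 + 10z
Carry z at full precision (z = -12.8 / 8.2) into the conversion:
T-score = 50 + 10 * (-12.8 / 8.2) = 50 + -128 / 8.2
T-score = 50 + -15.6098
T-score = 34.3902

34.3902


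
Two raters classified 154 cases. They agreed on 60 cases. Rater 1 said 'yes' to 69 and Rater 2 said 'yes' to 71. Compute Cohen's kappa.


P_o = 60/154 = 0.38961
P_e = (69*71 + 85*83) / 23716 = 0.504048
kappa = (P_o - P_e) / (1 - P_e)
kappa = (0.38961 - 0.504048) / (1 - 0.504048)
kappa = -0.2307

-0.2307


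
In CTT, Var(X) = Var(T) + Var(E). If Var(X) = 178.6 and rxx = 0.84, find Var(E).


var_true = rxx * var_obs = 0.84 * 178.6 = 150.024
var_error = var_obs - var_true
var_error = 178.6 - 150.024
var_error = 28.576

28.576


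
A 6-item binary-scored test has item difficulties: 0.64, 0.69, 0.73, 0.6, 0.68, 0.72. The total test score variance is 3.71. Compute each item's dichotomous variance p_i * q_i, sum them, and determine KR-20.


For each item, compute p_i * q_i:
  Item 1: 0.64 * 0.36 = 0.2304
  Item 2: 0.69 * 0.31 = 0.2139
  Item 3: 0.73 * 0.27 = 0.1971
  Item 4: 0.6 * 0.4 = 0.24
  Item 5: 0.68 * 0.32 = 0.2176
  Item 6: 0.72 * 0.28 = 0.2016
Sum(p_i * q_i) = 0.2304 + 0.2139 + 0.1971 + 0.24 + 0.2176 + 0.2016 = 1.3006
KR-20 = (k/(k-1)) * (1 - Sum(p_i*q_i) / Var_total)
= (6/5) * (1 - 1.3006/3.71)
= 1.2 * 0.6494
KR-20 = 0.7793

0.7793


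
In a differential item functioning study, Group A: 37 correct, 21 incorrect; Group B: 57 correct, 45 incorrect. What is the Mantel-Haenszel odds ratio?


Odds_A = 37/21 = 1.7619
Odds_B = 57/45 = 1.2667
OR = Odds_A / Odds_B = 1.7619 / 1.2667
Exactly, OR = (37 * 45) / (21 * 57) = 1665 / 1197
OR = 1.391

1.391


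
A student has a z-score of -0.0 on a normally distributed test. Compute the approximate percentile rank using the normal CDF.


CDF(z) = 0.5 * (1 + erf(z/sqrt(2)))
erf(-0.0) = -0.0
CDF = 0.5
Percentile rank = 0.5 * 100 = 50.0

50.0


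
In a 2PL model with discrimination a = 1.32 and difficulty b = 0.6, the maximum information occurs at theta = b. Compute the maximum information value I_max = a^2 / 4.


For 2PL, max info at theta = b = 0.6
I_max = a^2 / 4 = 1.32^2 / 4
= 1.7424 / 4
I_max = 0.4356

0.4356


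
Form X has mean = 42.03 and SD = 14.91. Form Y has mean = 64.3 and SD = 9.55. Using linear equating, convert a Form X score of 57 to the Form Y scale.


slope = SD_Y / SD_X = 9.55 / 14.91 ~ 0.6405
intercept = mean_Y - slope * mean_X = 64.3 - (9.55 / 14.91) * 42.03 ~ 37.3794
Y = slope * X + intercept. To avoid rounding drift from the rounded slope/intercept, evaluate the equivalent form Y = mean_Y + SD_Y * (X - mean_X) / SD_X at full precision:
Y = 64.3 + 9.55 * (57 - 42.03) / 14.91
Y = 64.3 + 9.55 * 14.97 / 14.91
Y = 64.3 + 142.9635 / 14.91
Y = 64.3 + 9.5884
Y = 73.8884

73.8884


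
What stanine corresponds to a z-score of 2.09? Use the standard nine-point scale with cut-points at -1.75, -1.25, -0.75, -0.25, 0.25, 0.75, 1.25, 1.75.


Stanine boundaries: [-1.75, -1.25, -0.75, -0.25, 0.25, 0.75, 1.25, 1.75]
z = 2.09
Check each boundary:
  z >= -1.75 -> could be stanine 2
  z >= -1.25 -> could be stanine 3
  z >= -0.75 -> could be stanine 4
  z >= -0.25 -> could be stanine 5
  z >= 0.25 -> could be stanine 6
  z >= 0.75 -> could be stanine 7
  z >= 1.25 -> could be stanine 8
  z >= 1.75 -> could be stanine 9
Highest qualifying boundary gives stanine = 9

9


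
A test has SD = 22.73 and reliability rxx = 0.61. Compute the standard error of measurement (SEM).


SEM = SD * sqrt(1 - rxx)
SEM = 22.73 * sqrt(1 - 0.61)
SEM = 22.73 * sqrt(0.39) = 22.73 * 0.6245
SEM = 14.1949

14.1949


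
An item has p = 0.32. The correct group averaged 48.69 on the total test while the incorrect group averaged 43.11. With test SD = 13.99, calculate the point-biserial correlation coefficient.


q = 1 - p = 0.68
rpb = ((M1 - M0) / SD) * sqrt(p * q)
rpb = ((48.69 - 43.11) / 13.99) * sqrt(0.32 * 0.68)
rpb = 0.1861

0.1861


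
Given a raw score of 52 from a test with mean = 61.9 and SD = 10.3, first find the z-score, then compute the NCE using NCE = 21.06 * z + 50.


z = (X - mean) / SD = (52 - 61.9) / 10.3
z = -9.9 / 10.3
z = -0.9612
NCE = NCE = 21.06z + 50
Carry z at full precision (z = -9.9 / 10.3) into the conversion:
NCE = 21.06 * (-9.9 / 10.3) + 50 = -208.494 / 10.3 + 50
NCE = -20.2421 + 50
NCE = 29.7579

29.7579


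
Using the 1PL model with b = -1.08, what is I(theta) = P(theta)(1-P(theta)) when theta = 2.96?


P = 1/(1+exp(-(2.96--1.08))) = 0.9827
I = P*(1-P) = 0.9827 * 0.0173
I = 0.017

0.017


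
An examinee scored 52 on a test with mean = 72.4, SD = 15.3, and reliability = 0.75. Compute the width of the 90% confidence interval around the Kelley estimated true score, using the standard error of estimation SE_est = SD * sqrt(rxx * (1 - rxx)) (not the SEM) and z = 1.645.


True score estimate = 0.75*52 + 0.25*72.4 = 57.1
SE_est = SD * sqrt(rxx * (1 - rxx)) = 15.3 * sqrt(0.75 * 0.25) = 15.3 * sqrt(0.1875) = 6.625094
CI = T_est +/- z * SE_est, so width = 2 * z * SE_est = 2 * 1.645 * 6.625094
Width = 21.7966

21.7966


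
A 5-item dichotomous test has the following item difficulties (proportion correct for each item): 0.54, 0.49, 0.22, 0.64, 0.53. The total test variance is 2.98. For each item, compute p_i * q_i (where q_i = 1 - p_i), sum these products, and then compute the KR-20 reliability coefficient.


For each item, compute p_i * q_i:
  Item 1: 0.54 * 0.46 = 0.2484
  Item 2: 0.49 * 0.51 = 0.2499
  Item 3: 0.22 * 0.78 = 0.1716
  Item 4: 0.64 * 0.36 = 0.2304
  Item 5: 0.53 * 0.47 = 0.2491
Sum(p_i * q_i) = 0.2484 + 0.2499 + 0.1716 + 0.2304 + 0.2491 = 1.1494
KR-20 = (k/(k-1)) * (1 - Sum(p_i*q_i) / Var_total)
= (5/4) * (1 - 1.1494/2.98)
= 1.25 * 0.6143
KR-20 = 0.7679

0.7679


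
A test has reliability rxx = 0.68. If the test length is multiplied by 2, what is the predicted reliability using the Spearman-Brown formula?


r_new = (n * rxx) / (1 + (n-1) * rxx)
r_new = (2 * 0.68) / (1 + 1 * 0.68)
r_new = 1.36 / 1.68
r_new = 0.8095

0.8095


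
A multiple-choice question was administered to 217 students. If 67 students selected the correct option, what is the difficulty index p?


Item difficulty p = number correct / total examinees
p = 67 / 217
p = 0.3088

0.3088


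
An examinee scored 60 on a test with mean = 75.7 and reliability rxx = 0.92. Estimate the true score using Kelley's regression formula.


T_est = rxx * X + (1 - rxx) * mean
T_est = 0.92 * 60 + 0.08 * 75.7
T_est = 55.2 + 6.056
T_est = 61.256

61.256


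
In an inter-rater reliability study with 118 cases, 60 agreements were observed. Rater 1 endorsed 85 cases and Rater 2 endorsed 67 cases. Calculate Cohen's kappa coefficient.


P_o = 60/118 = 0.508475
P_e = (85*67 + 33*51) / 13924 = 0.529876
kappa = (P_o - P_e) / (1 - P_e)
kappa = (0.508475 - 0.529876) / (1 - 0.529876)
kappa = -0.0455

-0.0455


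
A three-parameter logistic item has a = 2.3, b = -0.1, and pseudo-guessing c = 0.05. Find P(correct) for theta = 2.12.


logit = 2.3*(2.12 - -0.1) = 5.106
P* = 1/(1 + exp(-5.106)) = 0.994
P = 0.05 + (1 - 0.05) * 0.994
P = 0.9943

0.9943


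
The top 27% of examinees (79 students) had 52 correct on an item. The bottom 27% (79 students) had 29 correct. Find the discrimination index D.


p_upper = 52/79 = 0.6582
p_lower = 29/79 = 0.3671
D = 0.6582 - 0.3671 = 0.2911

0.2911


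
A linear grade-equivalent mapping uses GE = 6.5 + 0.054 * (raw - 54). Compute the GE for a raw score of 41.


raw - median = 41 - 54 = -13
slope * diff = 0.054 * -13 = -0.702
GE = 6.5 + -0.702
GE = 5.798

5.798


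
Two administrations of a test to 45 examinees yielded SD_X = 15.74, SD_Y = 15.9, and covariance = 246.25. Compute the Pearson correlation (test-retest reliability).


r = cov(X,Y) / (SD_X * SD_Y)
r = 246.25 / (15.74 * 15.9)
r = 246.25 / 250.266
r = 0.984

0.984


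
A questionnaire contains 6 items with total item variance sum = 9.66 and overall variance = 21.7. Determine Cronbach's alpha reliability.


alpha = (k/(k-1)) * (1 - sum(si^2)/s_total^2)
= (6/5) * (1 - 9.66/21.7)
alpha = 0.6658

0.6658


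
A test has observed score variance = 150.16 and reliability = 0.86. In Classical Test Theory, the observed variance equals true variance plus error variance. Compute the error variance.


var_true = rxx * var_obs = 0.86 * 150.16 = 129.1376
var_error = var_obs - var_true
var_error = 150.16 - 129.1376
var_error = 21.0224

21.0224


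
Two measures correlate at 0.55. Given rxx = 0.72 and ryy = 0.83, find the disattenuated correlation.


r_corrected = rxy / sqrt(rxx * ryy)
= 0.55 / sqrt(0.72 * 0.83)
= 0.55 / sqrt(0.5976)
= 0.55 / 0.773046
r_corrected = 0.7115

0.7115


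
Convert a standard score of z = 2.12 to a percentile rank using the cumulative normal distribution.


CDF(z) = 0.5 * (1 + erf(z/sqrt(2)))
erf(1.4991) = 0.966
CDF = 0.983
Percentile rank = 0.983 * 100 = 98.3

98.3


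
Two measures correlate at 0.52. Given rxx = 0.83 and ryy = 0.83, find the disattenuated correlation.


r_corrected = rxy / sqrt(rxx * ryy)
= 0.52 / sqrt(0.83 * 0.83)
= 0.52 / sqrt(0.6889)
= 0.52 / 0.83
r_corrected = 0.6265

0.6265


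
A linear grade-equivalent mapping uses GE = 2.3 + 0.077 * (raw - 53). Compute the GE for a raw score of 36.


raw - median = 36 - 53 = -17
slope * diff = 0.077 * -17 = -1.309
GE = 2.3 + -1.309
GE = 0.991

0.991


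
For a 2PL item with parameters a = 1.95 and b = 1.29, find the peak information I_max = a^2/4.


For 2PL, max info at theta = b = 1.29
I_max = a^2 / 4 = 1.95^2 / 4
= 3.8025 / 4
I_max = 0.9506

0.9506


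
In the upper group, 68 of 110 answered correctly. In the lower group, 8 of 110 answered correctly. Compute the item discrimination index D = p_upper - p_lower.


p_upper = 68/110 = 0.6182
p_lower = 8/110 = 0.0727
D = 0.6182 - 0.0727 = 0.5455

0.5455


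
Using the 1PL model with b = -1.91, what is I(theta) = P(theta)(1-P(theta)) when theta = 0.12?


P = 1/(1+exp(-(0.12--1.91))) = 0.8839
I = P*(1-P) = 0.8839 * 0.1161
I = 0.1026

0.1026


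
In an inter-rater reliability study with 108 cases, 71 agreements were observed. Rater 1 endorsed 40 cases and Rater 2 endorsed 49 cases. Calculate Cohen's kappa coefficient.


P_o = 71/108 = 0.657407
P_e = (40*49 + 68*59) / 11664 = 0.512003
kappa = (P_o - P_e) / (1 - P_e)
kappa = (0.657407 - 0.512003) / (1 - 0.512003)
kappa = 0.298

0.298


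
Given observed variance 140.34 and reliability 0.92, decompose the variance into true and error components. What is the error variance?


var_true = rxx * var_obs = 0.92 * 140.34 = 129.1128
var_error = var_obs - var_true
var_error = 140.34 - 129.1128
var_error = 11.2272

11.2272


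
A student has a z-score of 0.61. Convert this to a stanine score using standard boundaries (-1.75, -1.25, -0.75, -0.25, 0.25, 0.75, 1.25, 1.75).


Stanine boundaries: [-1.75, -1.25, -0.75, -0.25, 0.25, 0.75, 1.25, 1.75]
z = 0.61
Check each boundary:
  z >= -1.75 -> could be stanine 2
  z >= -1.25 -> could be stanine 3
  z >= -0.75 -> could be stanine 4
  z >= -0.25 -> could be stanine 5
  z >= 0.25 -> could be stanine 6
  z < 0.75
  z < 1.25
  z < 1.75
Highest qualifying boundary gives stanine = 6

6


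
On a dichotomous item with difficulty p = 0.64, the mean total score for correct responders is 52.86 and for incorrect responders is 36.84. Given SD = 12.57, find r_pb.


q = 1 - p = 0.36
rpb = ((M1 - M0) / SD) * sqrt(p * q)
rpb = ((52.86 - 36.84) / 12.57) * sqrt(0.64 * 0.36)
rpb = 0.6117

0.6117


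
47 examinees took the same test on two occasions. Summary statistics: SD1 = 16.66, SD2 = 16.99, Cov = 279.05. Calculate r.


r = cov(X,Y) / (SD_X * SD_Y)
r = 279.05 / (16.66 * 16.99)
r = 279.05 / 283.0534
r = 0.9859

0.9859


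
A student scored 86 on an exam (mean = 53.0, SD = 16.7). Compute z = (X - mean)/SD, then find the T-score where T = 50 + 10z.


z = (X - mean) / SD = (86 - 53.0) / 16.7
z = 33.0 / 16.7
z = 1.976
T-score = T = 50 + 10z
Carry z at full precision (z = 33.0 / 16.7) into the conversion:
T-score = 50 + 10 * (33.0 / 16.7) = 50 + 330 / 16.7
T-score = 50 + 19.7605
T-score = 69.7605

69.7605


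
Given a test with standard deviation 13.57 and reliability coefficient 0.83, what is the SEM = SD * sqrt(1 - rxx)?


SEM = SD * sqrt(1 - rxx)
SEM = 13.57 * sqrt(1 - 0.83)
SEM = 13.57 * sqrt(0.17) = 13.57 * 0.412311
SEM = 5.5951

5.5951


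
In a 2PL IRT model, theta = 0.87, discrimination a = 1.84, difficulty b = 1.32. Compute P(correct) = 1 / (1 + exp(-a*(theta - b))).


a*(theta - b) = 1.84 * (0.87 - 1.32) = -0.828
exp(--0.828) = 2.2887
P = 1 / (1 + 2.2887)
P = 0.3041

0.3041


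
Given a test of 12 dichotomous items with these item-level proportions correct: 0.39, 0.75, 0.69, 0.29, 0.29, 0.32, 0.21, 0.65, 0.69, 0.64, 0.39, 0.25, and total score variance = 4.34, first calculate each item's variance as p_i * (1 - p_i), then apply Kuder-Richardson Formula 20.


For each item, compute p_i * q_i:
  Item 1: 0.39 * 0.61 = 0.2379
  Item 2: 0.75 * 0.25 = 0.1875
  Item 3: 0.69 * 0.31 = 0.2139
  Item 4: 0.29 * 0.71 = 0.2059
  Item 5: 0.29 * 0.71 = 0.2059
  Item 6: 0.32 * 0.68 = 0.2176
  Item 7: 0.21 * 0.79 = 0.1659
  Item 8: 0.65 * 0.35 = 0.2275
  Item 9: 0.69 * 0.31 = 0.2139
  Item 10: 0.64 * 0.36 = 0.2304
  Item 11: 0.39 * 0.61 = 0.2379
  Item 12: 0.25 * 0.75 = 0.1875
Sum(p_i * q_i) = 0.2379 + 0.1875 + 0.2139 + 0.2059 + 0.2059 + 0.2176 + 0.1659 + 0.2275 + 0.2139 + 0.2304 + 0.2379 + 0.1875 = 2.5318
KR-20 = (k/(k-1)) * (1 - Sum(p_i*q_i) / Var_total)
= (12/11) * (1 - 2.5318/4.34)
= 1.0909 * 0.4166
KR-20 = 0.4545

0.4545


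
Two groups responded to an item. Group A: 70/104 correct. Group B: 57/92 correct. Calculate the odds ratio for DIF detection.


Odds_A = 70/34 = 2.0588
Odds_B = 57/35 = 1.6286
OR = Odds_A / Odds_B = 2.0588 / 1.6286
Exactly, OR = (70 * 35) / (34 * 57) = 2450 / 1938
OR = 1.2642

1.2642


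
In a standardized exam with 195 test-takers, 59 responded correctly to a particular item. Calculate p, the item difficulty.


Item difficulty p = number correct / total examinees
p = 59 / 195
p = 0.3026

0.3026


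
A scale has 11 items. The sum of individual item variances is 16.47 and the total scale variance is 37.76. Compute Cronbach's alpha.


alpha = (k/(k-1)) * (1 - sum(si^2)/s_total^2)
= (11/10) * (1 - 16.47/37.76)
alpha = 0.6202

0.6202


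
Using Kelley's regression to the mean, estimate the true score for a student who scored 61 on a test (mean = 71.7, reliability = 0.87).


T_est = rxx * X + (1 - rxx) * mean
T_est = 0.87 * 61 + 0.13 * 71.7
T_est = 53.07 + 9.321
T_est = 62.391

62.391


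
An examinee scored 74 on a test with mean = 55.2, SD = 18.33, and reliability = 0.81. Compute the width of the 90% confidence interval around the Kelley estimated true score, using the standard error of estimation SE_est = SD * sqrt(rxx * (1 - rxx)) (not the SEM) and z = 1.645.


True score estimate = 0.81*74 + 0.19*55.2 = 70.428
SE_est = SD * sqrt(rxx * (1 - rxx)) = 18.33 * sqrt(0.81 * 0.19) = 18.33 * sqrt(0.1539) = 7.190876
CI = T_est +/- z * SE_est, so width = 2 * z * SE_est = 2 * 1.645 * 7.190876
Width = 23.658

23.658


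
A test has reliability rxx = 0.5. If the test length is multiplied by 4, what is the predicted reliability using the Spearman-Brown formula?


r_new = (n * rxx) / (1 + (n-1) * rxx)
r_new = (4 * 0.5) / (1 + 3 * 0.5)
r_new = 2.0 / 2.5
r_new = 0.8

0.8
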